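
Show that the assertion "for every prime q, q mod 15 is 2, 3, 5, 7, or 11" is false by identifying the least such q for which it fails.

We need the least prime q for which the claim fails.
The first 5 eligible values, up to q = 11, all satisfy the conclusion.
q = 13: 13 mod 15 = 13 — not in {2, 3, 5, 7, 11}.

q = 13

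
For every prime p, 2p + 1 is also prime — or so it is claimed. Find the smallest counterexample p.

p = 7

Check each prime p in order until 2p + 1 is not prime.
For p = 2, 3, 5 the conclusion holds.
p = 7: 2p + 1 = 15 = 3 × 5, not prime.
Thus p = 7 disproves the claim, and no smaller p works.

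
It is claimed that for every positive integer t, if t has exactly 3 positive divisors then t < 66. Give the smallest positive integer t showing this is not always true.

t = 121

We need the least positive integer t for which t has exactly 3 positive divisors but the claim fails.
For t = 4, 9, 25, 49 the conclusion holds.
t = 121: τ(121) = 3; 121 ≥ 66.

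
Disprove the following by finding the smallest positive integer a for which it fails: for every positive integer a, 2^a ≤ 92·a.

a = 10

For a = 1, 2, 3, 4, 5, 6, 7, 8, 9 the conclusion holds.
a = 10: 2^a = 1024 and 92·a = 920, so 1024 > 920.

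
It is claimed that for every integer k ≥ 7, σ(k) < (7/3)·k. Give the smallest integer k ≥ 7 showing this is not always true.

k = 12

We need the least integer k ≥ 7 for which the claim fails.
k = 7: σ(7) = 8; 8 < 49/3.
k = 8: σ(8) = 15; 15 < 56/3.
k = 9: σ(9) = 13; 13 < 21.
k = 10: σ(10) = 18; 18 < 70/3.
k = 11: σ(11) = 12; 12 < 77/3.
k = 12: σ(12) = 28; 28 ≥ 28.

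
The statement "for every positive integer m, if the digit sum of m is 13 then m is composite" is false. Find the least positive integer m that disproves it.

m = 67

We need the least positive integer m for which the digit sum of m is 13 but m is prime.
For m = 49, 58 the conclusion holds.
m = 67: digit sum 13; 67 is prime, not composite.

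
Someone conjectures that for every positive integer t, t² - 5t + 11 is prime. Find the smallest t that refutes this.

For t = 1, 2, 3, 4, 5, 6 the conclusion holds.
t = 7: t² - 5t + 11 = 25 = 5 × 5, composite.
Hence t = 7 is a counterexample.

t = 7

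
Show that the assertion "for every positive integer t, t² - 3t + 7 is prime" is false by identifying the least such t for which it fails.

The first 5 eligible values, up to t = 5, all satisfy the conclusion.
t = 6: t² - 3t + 7 = 25 = 5 × 5, composite.
So t = 6 is the smallest counterexample.

t = 6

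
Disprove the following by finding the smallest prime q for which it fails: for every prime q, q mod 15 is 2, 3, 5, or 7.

q = 11

We need the least prime q for which the claim fails.
q = 2: 2 mod 15 = 2.
q = 3: 3 mod 15 = 3.
q = 5: 5 mod 15 = 5.
q = 7: 7 mod 15 = 7.
q = 11: 11 mod 15 = 11 — not in {2, 3, 5, 7}.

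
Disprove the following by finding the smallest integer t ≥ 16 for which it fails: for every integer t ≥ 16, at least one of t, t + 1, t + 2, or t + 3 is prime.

t = 24

For t = 16, 17, 18, 19, 20, 21, 22, 23 the conclusion holds.
t = 24: 24 = 2 × 12; 25 = 5 × 5; 26 = 2 × 13; 27 = 3 × 9 — all composite.
So t = 24 is the smallest counterexample.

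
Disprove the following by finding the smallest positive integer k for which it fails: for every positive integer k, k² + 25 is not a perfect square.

The first 11 eligible values, up to k = 11, all satisfy the conclusion.
k = 12: 12² + 25 = 169 = 13², a perfect square.
Hence k = 12 is a counterexample.

k = 12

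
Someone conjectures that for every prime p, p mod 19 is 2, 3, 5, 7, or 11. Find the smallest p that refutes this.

We need the least prime p for which the claim fails.
The first 5 eligible values, up to p = 11, all satisfy the conclusion.
p = 13: 13 mod 19 = 13 — not in {2, 3, 5, 7, 11}.

p = 13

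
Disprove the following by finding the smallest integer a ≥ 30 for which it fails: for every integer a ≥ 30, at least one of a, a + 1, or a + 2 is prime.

a = 32

A counterexample is any integer a ≥ 30 such that a, a + 1, a + 2 are all composite; we check each in order.
For a = 30, 31 the conclusion holds.
a = 32: 32 = 2 × 16; 33 = 3 × 11; 34 = 2 × 17 — all composite.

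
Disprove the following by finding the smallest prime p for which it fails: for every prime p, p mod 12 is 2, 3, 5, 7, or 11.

p = 13

Check each prime p in order until the claim fails.
p = 2: 2 mod 12 = 2.
p = 3: 3 mod 12 = 3.
p = 5: 5 mod 12 = 5.
p = 7: 7 mod 12 = 7.
p = 11: 11 mod 12 = 11.
p = 13: 13 mod 12 = 1 — not in {2, 3, 5, 7, 11}.
Hence p = 13 is a counterexample.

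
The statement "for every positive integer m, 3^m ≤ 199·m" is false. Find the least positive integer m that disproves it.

A counterexample is any positive integer m such that 3^m > 199·m; we check each in order.
For m = 1, 2, 3, 4, 5, 6 the conclusion holds.
m = 7: 3^m = 2187 and 199·m = 1393, so 2187 > 1393.
Hence m = 7 is a counterexample.

m = 7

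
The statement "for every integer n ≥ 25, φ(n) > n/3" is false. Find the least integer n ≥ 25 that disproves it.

n = 30

Check each integer n ≥ 25 in order until the claim fails.
For n = 25, 26, 27, 28, 29 the conclusion holds.
n = 30: φ(30) = 8 and 30/3 = 10, so φ(30) ≤ 30/3.
So n = 30 is the smallest counterexample.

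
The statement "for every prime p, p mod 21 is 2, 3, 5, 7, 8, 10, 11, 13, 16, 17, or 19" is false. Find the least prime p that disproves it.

A counterexample is any prime p such that the claim fails; we check each in order.
For p = 2, 3, 5, 7, …, 29, 31, 37 the conclusion holds.
p = 41: 41 mod 21 = 20 — not in {2, 3, 5, 7, 8, 10, 11, 13, 16, 17, 19}.
So p = 41 is the smallest counterexample.

p = 41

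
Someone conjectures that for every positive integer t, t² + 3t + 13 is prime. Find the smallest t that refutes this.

We need the least positive integer t for which t² + 3t + 13 is not prime.
t = 1: t² + 3t + 13 = 17, prime.
t = 2: t² + 3t + 13 = 23, prime.
t = 3: t² + 3t + 13 = 31, prime.
t = 4: t² + 3t + 13 = 41, prime.
t = 5: t² + 3t + 13 = 53, prime.
t = 6: t² + 3t + 13 = 67, prime.
t = 7: t² + 3t + 13 = 83, prime.
t = 8: t² + 3t + 13 = 101, prime.
t = 9: t² + 3t + 13 = 121 = 11 × 11, composite.

t = 9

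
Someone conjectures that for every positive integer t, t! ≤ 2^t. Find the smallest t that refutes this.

t = 1: t! = 1 and 2^t = 2, so 1 ≤ 2.
t = 2: t! = 2 and 2^t = 4, so 2 ≤ 4.
t = 3: t! = 6 and 2^t = 8, so 6 ≤ 8.
t = 4: t! = 24 and 2^t = 16, so 24 > 16.

t = 4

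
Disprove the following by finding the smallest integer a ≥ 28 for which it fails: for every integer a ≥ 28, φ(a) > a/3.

a = 30

A counterexample is any integer a ≥ 28 such that the claim fails; we check each in order.
a = 28: φ(28) = 12 and 28/3 = 28/3, so φ(28) > 28/3.
a = 29: φ(29) = 28 and 29/3 = 29/3, so φ(29) > 29/3.
a = 30: φ(30) = 8 and 30/3 = 10, so φ(30) ≤ 30/3.
Hence a = 30 is a counterexample.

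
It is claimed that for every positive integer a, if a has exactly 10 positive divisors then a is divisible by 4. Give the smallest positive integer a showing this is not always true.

Check each positive integer a in order until a has exactly 10 positive divisors but a is not divisible by 4.
a = 48: τ(48) = 10; 48 mod 4 = 0.
a = 80: τ(80) = 10; 80 mod 4 = 0.
a = 112: τ(112) = 10; 112 mod 4 = 0.
a = 162: τ(162) = 10; 162 mod 4 = 2.

a = 162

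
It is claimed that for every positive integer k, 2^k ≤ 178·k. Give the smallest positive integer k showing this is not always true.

Check each positive integer k in order until 2^k > 178·k.
For k = 1, 2, 3, 4, 5, 6, 7, 8, 9, 10 the conclusion holds.
k = 11: 2^k = 2048 and 178·k = 1958, so 2048 > 1958.
Hence k = 11 is a counterexample.

k = 11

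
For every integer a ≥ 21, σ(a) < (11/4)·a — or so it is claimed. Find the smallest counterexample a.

a = 60

For a = 21, 22, 23, 24, …, 57, 58, 59 the conclusion holds.
a = 60: σ(60) = 168; 168 ≥ 165.
Thus a = 60 disproves the claim, and no smaller a works.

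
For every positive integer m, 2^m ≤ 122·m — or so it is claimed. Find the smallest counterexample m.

m = 11

We need the least positive integer m for which 2^m > 122·m.
For m = 1, 2, 3, 4, 5, 6, 7, 8, 9, 10 the conclusion holds.
m = 11: 2^m = 2048 and 122·m = 1342, so 2048 > 1342.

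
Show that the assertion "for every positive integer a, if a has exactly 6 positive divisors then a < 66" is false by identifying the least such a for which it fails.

a = 68

We need the least positive integer a for which a has exactly 6 positive divisors but the claim fails.
For a = 12, 18, 20, 28, 32, 44, 45, 50, 52, 63 the conclusion holds.
a = 68: τ(68) = 6; 68 ≥ 66.
So a = 68 is the smallest counterexample.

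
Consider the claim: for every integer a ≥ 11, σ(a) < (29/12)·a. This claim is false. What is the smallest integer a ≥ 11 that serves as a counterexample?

We need the least integer a ≥ 11 for which the claim fails.
For a = 11, 12, 13, 14, …, 21, 22, 23 the conclusion holds.
a = 24: σ(24) = 60; 60 ≥ 58.

a = 24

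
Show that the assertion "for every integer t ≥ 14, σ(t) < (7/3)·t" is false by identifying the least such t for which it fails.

Check each integer t ≥ 14 in order until the claim fails.
For t = 14, 15, 16, 17, 18, 19, 20, 21, 22, 23 the conclusion holds.
t = 24: σ(24) = 60; 60 ≥ 56.

t = 24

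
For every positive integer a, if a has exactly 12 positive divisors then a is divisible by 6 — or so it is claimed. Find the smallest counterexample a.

a = 140

We need the least positive integer a for which a has exactly 12 positive divisors but a is not divisible by 6.
a = 60: τ(60) = 12; 60 mod 6 = 0.
a = 72: τ(72) = 12; 72 mod 6 = 0.
a = 84: τ(84) = 12; 84 mod 6 = 0.
a = 90: τ(90) = 12; 90 mod 6 = 0.
a = 96: τ(96) = 12; 96 mod 6 = 0.
a = 108: τ(108) = 12; 108 mod 6 = 0.
a = 126: τ(126) = 12; 126 mod 6 = 0.
a = 132: τ(132) = 12; 132 mod 6 = 0.
a = 140: τ(140) = 12; 140 mod 6 = 2.
Thus a = 140 disproves the claim, and no smaller a works.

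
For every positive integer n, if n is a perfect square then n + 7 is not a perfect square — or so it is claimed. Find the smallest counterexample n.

n = 9

A counterexample is any positive integer n such that n is a perfect square but n + 7 is a perfect square; we check each in order.
n = 1: 1 + 7 = 8, not a perfect square.
n = 4: 4 + 7 = 11, not a perfect square.
n = 9: 9 = 3² and 9 + 7 = 16 = 4².
Hence n = 9 is a counterexample.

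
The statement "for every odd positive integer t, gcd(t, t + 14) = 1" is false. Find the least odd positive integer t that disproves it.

t = 7

Check each odd positive integer t in order until gcd(t, t + 14) > 1.
For t = 1, 3, 5 the conclusion holds.
t = 7: gcd(7, 21) = 7.
So t = 7 is the smallest counterexample.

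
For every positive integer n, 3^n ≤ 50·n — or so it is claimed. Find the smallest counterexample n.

n = 6

We need the least positive integer n for which 3^n > 50·n.
n = 1: 3^n = 3 and 50·n = 50, so 3 ≤ 50.
n = 2: 3^n = 9 and 50·n = 100, so 9 ≤ 100.
n = 3: 3^n = 27 and 50·n = 150, so 27 ≤ 150.
n = 4: 3^n = 81 and 50·n = 200, so 81 ≤ 200.
n = 5: 3^n = 243 and 50·n = 250, so 243 ≤ 250.
n = 6: 3^n = 729 and 50·n = 300, so 729 > 300.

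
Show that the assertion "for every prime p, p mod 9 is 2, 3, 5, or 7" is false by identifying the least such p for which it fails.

Check each prime p in order until the claim fails.
For p = 2, 3, 5, 7, 11 the conclusion holds.
p = 13: 13 mod 9 = 4 — not in {2, 3, 5, 7}.

p = 13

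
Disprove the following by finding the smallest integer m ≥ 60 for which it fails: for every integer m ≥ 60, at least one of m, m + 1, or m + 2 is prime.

m = 62

Check each integer m ≥ 60 in order until m, m + 1, m + 2 are all composite.
For m = 60, 61 the conclusion holds.
m = 62: 62 = 2 × 31; 63 = 3 × 21; 64 = 2 × 32 — all composite.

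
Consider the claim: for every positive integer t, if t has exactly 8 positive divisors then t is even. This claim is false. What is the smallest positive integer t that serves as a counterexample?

t = 105

The first 12 eligible values, up to t = 104, all satisfy the conclusion.
t = 105: divisors of 105: 1, 3, 5, 7, 15, 21, 35, 105; 105 is odd.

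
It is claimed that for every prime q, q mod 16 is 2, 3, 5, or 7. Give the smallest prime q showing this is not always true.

q = 2: 2 mod 16 = 2.
q = 3: 3 mod 16 = 3.
q = 5: 5 mod 16 = 5.
q = 7: 7 mod 16 = 7.
q = 11: 11 mod 16 = 11 — not in {2, 3, 5, 7}.

q = 11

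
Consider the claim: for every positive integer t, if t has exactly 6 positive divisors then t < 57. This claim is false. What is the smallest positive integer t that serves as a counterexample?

t = 63

Check each positive integer t in order until t has exactly 6 positive divisors but the claim fails.
The first 9 eligible values, up to t = 52, all satisfy the conclusion.
t = 63: τ(63) = 6; 63 ≥ 57.
Hence t = 63 is a counterexample.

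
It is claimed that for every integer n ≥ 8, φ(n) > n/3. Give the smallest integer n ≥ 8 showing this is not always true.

A counterexample is any integer n ≥ 8 such that the claim fails; we check each in order.
The first 4 eligible values, up to n = 11, all satisfy the conclusion.
n = 12: φ(12) = 4 and 12/3 = 4, so φ(12) ≤ 12/3.

n = 12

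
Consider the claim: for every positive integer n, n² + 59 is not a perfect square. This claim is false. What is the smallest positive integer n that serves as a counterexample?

n = 29

A counterexample is any positive integer n such that n² + 59 is a perfect square; we check each in order.
For n = 1, 2, 3, 4, …, 26, 27, 28 the conclusion holds.
n = 29: 29² + 59 = 900 = 30², a perfect square.
Thus n = 29 disproves the claim, and no smaller n works.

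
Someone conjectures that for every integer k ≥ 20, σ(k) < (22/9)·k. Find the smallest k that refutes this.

k = 24

Check each integer k ≥ 20 in order until the claim fails.
The first 4 eligible values, up to k = 23, all satisfy the conclusion.
k = 24: σ(24) = 60; 60 ≥ 176/3.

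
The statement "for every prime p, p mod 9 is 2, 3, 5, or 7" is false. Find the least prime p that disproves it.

p = 13

Check each prime p in order until the claim fails.
p = 2: 2 mod 9 = 2.
p = 3: 3 mod 9 = 3.
p = 5: 5 mod 9 = 5.
p = 7: 7 mod 9 = 7.
p = 11: 11 mod 9 = 2.
p = 13: 13 mod 9 = 4 — not in {2, 3, 5, 7}.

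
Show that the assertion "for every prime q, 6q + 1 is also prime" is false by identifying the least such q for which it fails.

We need the least prime q for which 6q + 1 is not prime.
The first 7 eligible values, up to q = 17, all satisfy the conclusion.
q = 19: 6q + 1 = 115 = 5 × 23, not prime.
So q = 19 is the smallest counterexample.

q = 19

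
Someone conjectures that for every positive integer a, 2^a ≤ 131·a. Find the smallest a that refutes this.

Check each positive integer a in order until 2^a > 131·a.
For a = 1, 2, 3, 4, 5, 6, 7, 8, 9, 10 the conclusion holds.
a = 11: 2^a = 2048 and 131·a = 1441, so 2048 > 1441.

a = 11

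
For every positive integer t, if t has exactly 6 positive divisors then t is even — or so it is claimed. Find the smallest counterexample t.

t = 45

We need the least positive integer t for which t has exactly 6 positive divisors but t is odd.
For t = 12, 18, 20, 28, 32, 44 the conclusion holds.
t = 45: divisors of 45: 1, 3, 5, 9, 15, 45; 45 is odd.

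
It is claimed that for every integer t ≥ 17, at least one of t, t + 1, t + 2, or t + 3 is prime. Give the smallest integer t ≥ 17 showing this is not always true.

t = 24

t = 17: 17 is prime.
t = 18: 19 is prime.
t = 19: 19 is prime.
t = 20: 23 is prime.
t = 21: 23 is prime.
t = 22: 23 is prime.
t = 23: 23 is prime.
t = 24: 24 = 2 × 12; 25 = 5 × 5; 26 = 2 × 13; 27 = 3 × 9 — all composite.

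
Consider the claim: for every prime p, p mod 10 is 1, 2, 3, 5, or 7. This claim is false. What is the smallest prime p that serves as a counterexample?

p = 19

We need the least prime p for which the claim fails.
For p = 2, 3, 5, 7, 11, 13, 17 the conclusion holds.
p = 19: 19 mod 10 = 9 — not in {1, 2, 3, 5, 7}.
So p = 19 is the smallest counterexample.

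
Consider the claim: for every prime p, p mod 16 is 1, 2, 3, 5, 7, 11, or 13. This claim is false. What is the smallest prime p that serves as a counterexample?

p = 31

For p = 2, 3, 5, 7, 11, 13, 17, 19, 23, 29 the conclusion holds.
p = 31: 31 mod 16 = 15 — not in {1, 2, 3, 5, 7, 11, 13}.
Thus p = 31 disproves the claim, and no smaller p works.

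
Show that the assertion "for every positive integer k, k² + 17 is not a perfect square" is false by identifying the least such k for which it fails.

The first 7 eligible values, up to k = 7, all satisfy the conclusion.
k = 8: 8² + 17 = 81 = 9², a perfect square.
Hence k = 8 is a counterexample.

k = 8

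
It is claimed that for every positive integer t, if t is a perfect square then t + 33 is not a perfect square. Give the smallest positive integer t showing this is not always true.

A counterexample is any positive integer t such that t is a perfect square but t + 33 is a perfect square; we check each in order.
For t = 1, 4, 9 the conclusion holds.
t = 16: 16 = 4² and 16 + 33 = 49 = 7².

t = 16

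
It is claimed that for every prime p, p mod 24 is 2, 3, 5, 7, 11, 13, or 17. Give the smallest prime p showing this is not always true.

A counterexample is any prime p such that the claim fails; we check each in order.
p = 2: 2 mod 24 = 2.
p = 3: 3 mod 24 = 3.
p = 5: 5 mod 24 = 5.
p = 7: 7 mod 24 = 7.
p = 11: 11 mod 24 = 11.
p = 13: 13 mod 24 = 13.
p = 17: 17 mod 24 = 17.
p = 19: 19 mod 24 = 19 — not in {2, 3, 5, 7, 11, 13, 17}.

p = 19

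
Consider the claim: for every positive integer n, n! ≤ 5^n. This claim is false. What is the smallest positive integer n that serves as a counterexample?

Check each positive integer n in order until n! > 5^n.
For n = 1, 2, 3, 4, …, 9, 10, 11 the conclusion holds.
n = 12: n! = 479001600 and 5^n = 244140625, so 479001600 > 244140625.
Thus n = 12 disproves the claim, and no smaller n works.

n = 12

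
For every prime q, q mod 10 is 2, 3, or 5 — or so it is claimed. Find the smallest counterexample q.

q = 2: 2 mod 10 = 2.
q = 3: 3 mod 10 = 3.
q = 5: 5 mod 10 = 5.
q = 7: 7 mod 10 = 7 — not in {2, 3, 5}.

q = 7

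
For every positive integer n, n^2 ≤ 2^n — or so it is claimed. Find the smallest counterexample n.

n = 3

Check each positive integer n in order until n^2 > 2^n.
For n = 1, 2 the conclusion holds.
n = 3: n^2 = 9 and 2^n = 8, so 9 > 8.
Thus n = 3 disproves the claim, and no smaller n works.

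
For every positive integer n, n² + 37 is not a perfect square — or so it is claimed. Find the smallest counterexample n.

A counterexample is any positive integer n such that n² + 37 is a perfect square; we check each in order.
For n = 1, 2, 3, 4, …, 15, 16, 17 the conclusion holds.
n = 18: 18² + 37 = 361 = 19², a perfect square.

n = 18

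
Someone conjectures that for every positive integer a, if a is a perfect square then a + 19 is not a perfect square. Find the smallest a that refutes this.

a = 81

For a = 1, 4, 9, 16, 25, 36, 49, 64 the conclusion holds.
a = 81: 81 = 9² and 81 + 19 = 100 = 10².
Hence a = 81 is a counterexample.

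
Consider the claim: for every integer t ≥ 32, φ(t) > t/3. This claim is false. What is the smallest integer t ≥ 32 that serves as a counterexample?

A counterexample is any integer t ≥ 32 such that the claim fails; we check each in order.
t = 32: φ(32) = 16 and 32/3 = 32/3, so φ(32) > 32/3.
t = 33: φ(33) = 20 and 33/3 = 11, so φ(33) > 33/3.
t = 34: φ(34) = 16 and 34/3 = 34/3, so φ(34) > 34/3.
t = 35: φ(35) = 24 and 35/3 = 35/3, so φ(35) > 35/3.
t = 36: φ(36) = 12 and 36/3 = 12, so φ(36) ≤ 36/3.

t = 36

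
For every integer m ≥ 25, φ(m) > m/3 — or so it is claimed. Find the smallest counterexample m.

m = 25: φ(25) = 20 and 25/3 = 25/3, so φ(25) > 25/3.
m = 26: φ(26) = 12 and 26/3 = 26/3, so φ(26) > 26/3.
m = 27: φ(27) = 18 and 27/3 = 9, so φ(27) > 27/3.
m = 28: φ(28) = 12 and 28/3 = 28/3, so φ(28) > 28/3.
m = 29: φ(29) = 28 and 29/3 = 29/3, so φ(29) > 29/3.
m = 30: φ(30) = 8 and 30/3 = 10, so φ(30) ≤ 30/3.

m = 30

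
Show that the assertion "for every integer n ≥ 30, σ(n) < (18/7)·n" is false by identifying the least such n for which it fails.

n = 48

A counterexample is any integer n ≥ 30 such that the claim fails; we check each in order.
For n = 30, 31, 32, 33, …, 45, 46, 47 the conclusion holds.
n = 48: σ(48) = 124; 124 ≥ 864/7.
Thus n = 48 disproves the claim, and no smaller n works.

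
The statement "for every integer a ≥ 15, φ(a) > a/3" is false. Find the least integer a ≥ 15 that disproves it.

a = 18

Check each integer a ≥ 15 in order until the claim fails.
For a = 15, 16, 17 the conclusion holds.
a = 18: φ(18) = 6 and 18/3 = 6, so φ(18) ≤ 18/3.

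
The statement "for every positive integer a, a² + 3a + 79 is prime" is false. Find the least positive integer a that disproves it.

a = 5

The first 4 eligible values, up to a = 4, all satisfy the conclusion.
a = 5: a² + 3a + 79 = 119 = 7 × 17, composite.
So a = 5 is the smallest counterexample.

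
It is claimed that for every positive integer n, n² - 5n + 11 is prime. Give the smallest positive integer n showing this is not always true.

n = 7

For n = 1, 2, 3, 4, 5, 6 the conclusion holds.
n = 7: n² - 5n + 11 = 25 = 5 × 5, composite.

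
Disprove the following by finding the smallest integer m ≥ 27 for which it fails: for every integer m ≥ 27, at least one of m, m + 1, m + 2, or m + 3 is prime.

m = 32

The first 5 eligible values, up to m = 31, all satisfy the conclusion.
m = 32: 32 = 2 × 16; 33 = 3 × 11; 34 = 2 × 17; 35 = 5 × 7 — all composite.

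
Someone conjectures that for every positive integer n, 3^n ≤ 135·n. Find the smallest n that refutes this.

n = 7

The first 6 eligible values, up to n = 6, all satisfy the conclusion.
n = 7: 3^n = 2187 and 135·n = 945, so 2187 > 945.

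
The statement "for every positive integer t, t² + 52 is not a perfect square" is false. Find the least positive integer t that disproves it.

Check each positive integer t in order until t² + 52 is a perfect square.
The first 11 eligible values, up to t = 11, all satisfy the conclusion.
t = 12: 12² + 52 = 196 = 14², a perfect square.
Hence t = 12 is a counterexample.

t = 12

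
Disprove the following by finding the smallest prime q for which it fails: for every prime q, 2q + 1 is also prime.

A counterexample is any prime q such that 2q + 1 is not prime; we check each in order.
For q = 2, 3, 5 the conclusion holds.
q = 7: 2q + 1 = 15 = 3 × 5, not prime.

q = 7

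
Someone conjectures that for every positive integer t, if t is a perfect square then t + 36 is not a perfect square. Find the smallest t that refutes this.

t = 64

A counterexample is any positive integer t such that t is a perfect square but t + 36 is a perfect square; we check each in order.
t = 1: 1 + 36 = 37, not a perfect square.
t = 4: 4 + 36 = 40, not a perfect square.
t = 9: 9 + 36 = 45, not a perfect square.
t = 16: 16 + 36 = 52, not a perfect square.
t = 25: 25 + 36 = 61, not a perfect square.
t = 36: 36 + 36 = 72, not a perfect square.
t = 49: 49 + 36 = 85, not a perfect square.
t = 64: 64 = 8² and 64 + 36 = 100 = 10².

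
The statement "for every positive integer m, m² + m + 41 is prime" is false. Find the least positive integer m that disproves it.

We need the least positive integer m for which m² + m + 41 is not prime.
For m = 1, 2, 3, 4, …, 37, 38, 39 the conclusion holds.
m = 40: m² + m + 41 = 1681 = 41 × 41, composite.
Hence m = 40 is a counterexample.

m = 40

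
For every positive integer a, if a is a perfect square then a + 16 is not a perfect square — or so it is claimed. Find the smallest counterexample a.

Check each positive integer a in order until a is a perfect square but a + 16 is a perfect square.
a = 1: 1 + 16 = 17, not a perfect square.
a = 4: 4 + 16 = 20, not a perfect square.
a = 9: 9 = 3² and 9 + 16 = 25 = 5².

a = 9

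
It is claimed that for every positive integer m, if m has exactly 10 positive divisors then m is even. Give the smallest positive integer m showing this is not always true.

m = 405

A counterexample is any positive integer m such that m has exactly 10 positive divisors but m is odd; we check each in order.
For m = 48, 80, 112, 162, 176, 208, 272, 304, 368 the conclusion holds.
m = 405: divisors of 405: 10 divisors; 405 is odd.
So m = 405 is the smallest counterexample.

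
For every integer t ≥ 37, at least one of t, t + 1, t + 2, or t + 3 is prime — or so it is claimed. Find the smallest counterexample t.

t = 48

A counterexample is any integer t ≥ 37 such that t, t + 1, t + 2, t + 3 are all composite; we check each in order.
The first 11 eligible values, up to t = 47, all satisfy the conclusion.
t = 48: 48 = 2 × 24; 49 = 7 × 7; 50 = 2 × 25; 51 = 3 × 17 — all composite.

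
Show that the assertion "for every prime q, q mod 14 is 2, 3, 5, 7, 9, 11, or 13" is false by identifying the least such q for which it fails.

q = 29

A counterexample is any prime q such that the claim fails; we check each in order.
For q = 2, 3, 5, 7, 11, 13, 17, 19, 23 the conclusion holds.
q = 29: 29 mod 14 = 1 — not in {2, 3, 5, 7, 9, 11, 13}.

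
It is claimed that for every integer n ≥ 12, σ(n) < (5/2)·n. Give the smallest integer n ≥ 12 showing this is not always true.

n = 24

We need the least integer n ≥ 12 for which the claim fails.
The first 12 eligible values, up to n = 23, all satisfy the conclusion.
n = 24: σ(24) = 60; 60 ≥ 60.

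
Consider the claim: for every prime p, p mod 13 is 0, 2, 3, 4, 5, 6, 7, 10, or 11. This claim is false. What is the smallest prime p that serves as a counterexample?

For p = 2, 3, 5, 7, …, 37, 41, 43 the conclusion holds.
p = 47: 47 mod 13 = 8 — not in {0, 2, 3, 4, 5, 6, 7, 10, 11}.
Hence p = 47 is a counterexample.

p = 47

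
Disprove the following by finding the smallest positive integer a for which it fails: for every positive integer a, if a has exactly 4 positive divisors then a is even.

a = 15

We need the least positive integer a for which a has exactly 4 positive divisors but a is odd.
The first 4 eligible values, up to a = 14, all satisfy the conclusion.
a = 15: divisors of 15: 1, 3, 5, 15; 15 is odd.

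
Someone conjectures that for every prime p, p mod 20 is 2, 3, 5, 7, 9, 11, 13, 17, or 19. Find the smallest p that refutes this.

p = 41

Check each prime p in order until the claim fails.
For p = 2, 3, 5, 7, …, 29, 31, 37 the conclusion holds.
p = 41: 41 mod 20 = 1 — not in {2, 3, 5, 7, 9, 11, 13, 17, 19}.
Hence p = 41 is a counterexample.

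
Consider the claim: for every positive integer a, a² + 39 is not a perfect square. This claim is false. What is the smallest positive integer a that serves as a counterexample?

a = 5

A counterexample is any positive integer a such that a² + 39 is a perfect square; we check each in order.
a = 1: 1² + 39 = 40, not a perfect square.
a = 2: 2² + 39 = 43, not a perfect square.
a = 3: 3² + 39 = 48, not a perfect square.
a = 4: 4² + 39 = 55, not a perfect square.
a = 5: 5² + 39 = 64 = 8², a perfect square.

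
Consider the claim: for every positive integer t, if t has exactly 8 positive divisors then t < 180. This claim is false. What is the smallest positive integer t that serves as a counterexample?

t = 182

A counterexample is any positive integer t such that t has exactly 8 positive divisors but the claim fails; we check each in order.
For t = 24, 30, 40, 42, …, 165, 170, 174 the conclusion holds.
t = 182: τ(182) = 8; 182 ≥ 180.
So t = 182 is the smallest counterexample.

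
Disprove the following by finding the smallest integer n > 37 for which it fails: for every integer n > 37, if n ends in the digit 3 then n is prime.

n = 63

We need the least integer n > 37 for which n ends in the digit 3 but n is not prime.
For n = 43, 53 the conclusion holds.
n = 63: 63 ends in 3; 63 = 3 × 21, composite.
Thus n = 63 disproves the claim, and no smaller n works.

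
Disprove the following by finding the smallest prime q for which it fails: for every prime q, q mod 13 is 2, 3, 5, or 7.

q = 11

A counterexample is any prime q such that the claim fails; we check each in order.
q = 2: 2 mod 13 = 2.
q = 3: 3 mod 13 = 3.
q = 5: 5 mod 13 = 5.
q = 7: 7 mod 13 = 7.
q = 11: 11 mod 13 = 11 — not in {2, 3, 5, 7}.
Hence q = 11 is a counterexample.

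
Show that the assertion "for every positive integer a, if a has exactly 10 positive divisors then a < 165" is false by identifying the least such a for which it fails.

We need the least positive integer a for which a has exactly 10 positive divisors but the claim fails.
For a = 48, 80, 112, 162 the conclusion holds.
a = 176: τ(176) = 10; 176 ≥ 165.

a = 176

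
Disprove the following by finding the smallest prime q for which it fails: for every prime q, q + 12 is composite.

q = 5

For q = 2, 3 the conclusion holds.
q = 5: q + 12 = 17, prime — not composite.
Thus q = 5 disproves the claim, and no smaller q works.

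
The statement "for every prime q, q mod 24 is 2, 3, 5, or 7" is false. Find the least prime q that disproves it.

Check each prime q in order until the claim fails.
q = 2: 2 mod 24 = 2.
q = 3: 3 mod 24 = 3.
q = 5: 5 mod 24 = 5.
q = 7: 7 mod 24 = 7.
q = 11: 11 mod 24 = 11 — not in {2, 3, 5, 7}.
So q = 11 is the smallest counterexample.

q = 11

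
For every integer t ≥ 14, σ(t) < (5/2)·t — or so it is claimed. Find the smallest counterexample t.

t = 24

Check each integer t ≥ 14 in order until the claim fails.
For t = 14, 15, 16, 17, 18, 19, 20, 21, 22, 23 the conclusion holds.
t = 24: σ(24) = 60; 60 ≥ 60.
Hence t = 24 is a counterexample.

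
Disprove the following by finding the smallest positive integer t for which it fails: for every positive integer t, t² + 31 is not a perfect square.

t = 15

We need the least positive integer t for which t² + 31 is a perfect square.
For t = 1, 2, 3, 4, …, 12, 13, 14 the conclusion holds.
t = 15: 15² + 31 = 256 = 16², a perfect square.
Thus t = 15 disproves the claim, and no smaller t works.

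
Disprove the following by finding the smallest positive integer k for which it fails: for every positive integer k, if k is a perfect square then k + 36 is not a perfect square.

A counterexample is any positive integer k such that k is a perfect square but k + 36 is a perfect square; we check each in order.
k = 1: 1 + 36 = 37, not a perfect square.
k = 4: 4 + 36 = 40, not a perfect square.
k = 9: 9 + 36 = 45, not a perfect square.
k = 16: 16 + 36 = 52, not a perfect square.
k = 25: 25 + 36 = 61, not a perfect square.
k = 36: 36 + 36 = 72, not a perfect square.
k = 49: 49 + 36 = 85, not a perfect square.
k = 64: 64 = 8² and 64 + 36 = 100 = 10².
Hence k = 64 is a counterexample.

k = 64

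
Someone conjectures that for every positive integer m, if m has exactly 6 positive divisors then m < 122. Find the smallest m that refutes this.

m = 124

We need the least positive integer m for which m has exactly 6 positive divisors but the claim fails.
For m = 12, 18, 20, 28, …, 99, 116, 117 the conclusion holds.
m = 124: τ(124) = 6; 124 ≥ 122.
So m = 124 is the smallest counterexample.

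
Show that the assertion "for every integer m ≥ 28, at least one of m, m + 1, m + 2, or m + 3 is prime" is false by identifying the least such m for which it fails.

m = 32

Check each integer m ≥ 28 in order until m, m + 1, m + 2, m + 3 are all composite.
The first 4 eligible values, up to m = 31, all satisfy the conclusion.
m = 32: 32 = 2 × 16; 33 = 3 × 11; 34 = 2 × 17; 35 = 5 × 7 — all composite.
Hence m = 32 is a counterexample.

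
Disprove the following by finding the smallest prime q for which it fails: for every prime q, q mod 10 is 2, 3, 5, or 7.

We need the least prime q for which the claim fails.
The first 4 eligible values, up to q = 7, all satisfy the conclusion.
q = 11: 11 mod 10 = 1 — not in {2, 3, 5, 7}.

q = 11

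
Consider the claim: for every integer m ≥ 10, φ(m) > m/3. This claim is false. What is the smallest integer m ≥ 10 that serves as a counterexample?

We need the least integer m ≥ 10 for which the claim fails.
m = 10: φ(10) = 4 and 10/3 = 10/3, so φ(10) > 10/3.
m = 11: φ(11) = 10 and 11/3 = 11/3, so φ(11) > 11/3.
m = 12: φ(12) = 4 and 12/3 = 4, so φ(12) ≤ 12/3.

m = 12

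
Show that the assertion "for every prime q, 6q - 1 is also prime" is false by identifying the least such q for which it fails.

q = 11

A counterexample is any prime q such that 6q - 1 is not prime; we check each in order.
For q = 2, 3, 5, 7 the conclusion holds.
q = 11: 6q - 1 = 65 = 5 × 13, not prime.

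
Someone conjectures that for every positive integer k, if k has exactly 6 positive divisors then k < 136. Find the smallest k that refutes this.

For k = 12, 18, 20, 28, …, 116, 117, 124 the conclusion holds.
k = 147: τ(147) = 6; 147 ≥ 136.

k = 147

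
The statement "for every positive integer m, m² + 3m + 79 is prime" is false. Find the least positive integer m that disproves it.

m = 5

A counterexample is any positive integer m such that m² + 3m + 79 is not prime; we check each in order.
The first 4 eligible values, up to m = 4, all satisfy the conclusion.
m = 5: m² + 3m + 79 = 119 = 7 × 17, composite.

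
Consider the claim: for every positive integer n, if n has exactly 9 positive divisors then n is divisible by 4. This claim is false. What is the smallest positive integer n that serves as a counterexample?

A counterexample is any positive integer n such that n has exactly 9 positive divisors but n is not divisible by 4; we check each in order.
n = 36: τ(36) = 9; 36 mod 4 = 0.
n = 100: τ(100) = 9; 100 mod 4 = 0.
n = 196: τ(196) = 9; 196 mod 4 = 0.
n = 225: τ(225) = 9; 225 mod 4 = 1.

n = 225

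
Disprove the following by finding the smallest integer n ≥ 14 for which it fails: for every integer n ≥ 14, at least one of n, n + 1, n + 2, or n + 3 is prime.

n = 24

Check each integer n ≥ 14 in order until n, n + 1, n + 2, n + 3 are all composite.
The first 10 eligible values, up to n = 23, all satisfy the conclusion.
n = 24: 24 = 2 × 12; 25 = 5 × 5; 26 = 2 × 13; 27 = 3 × 9 — all composite.
So n = 24 is the smallest counterexample.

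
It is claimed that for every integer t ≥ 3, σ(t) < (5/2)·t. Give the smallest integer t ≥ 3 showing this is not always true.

t = 24

For t = 3, 4, 5, 6, …, 21, 22, 23 the conclusion holds.
t = 24: σ(24) = 60; 60 ≥ 60.
Hence t = 24 is a counterexample.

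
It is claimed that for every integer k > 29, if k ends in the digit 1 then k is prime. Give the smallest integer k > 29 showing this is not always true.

k = 51

We need the least integer k > 29 for which k ends in the digit 1 but k is not prime.
k = 31: 31 ends in 1 and is prime.
k = 41: 41 ends in 1 and is prime.
k = 51: 51 ends in 1; 51 = 3 × 17, composite.
So k = 51 is the smallest counterexample.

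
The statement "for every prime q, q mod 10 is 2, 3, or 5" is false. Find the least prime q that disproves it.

q = 7

A counterexample is any prime q such that the claim fails; we check each in order.
q = 2: 2 mod 10 = 2.
q = 3: 3 mod 10 = 3.
q = 5: 5 mod 10 = 5.
q = 7: 7 mod 10 = 7 — not in {2, 3, 5}.
So q = 7 is the smallest counterexample.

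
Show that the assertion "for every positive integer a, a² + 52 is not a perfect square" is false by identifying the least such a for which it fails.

A counterexample is any positive integer a such that a² + 52 is a perfect square; we check each in order.
For a = 1, 2, 3, 4, …, 9, 10, 11 the conclusion holds.
a = 12: 12² + 52 = 196 = 14², a perfect square.

a = 12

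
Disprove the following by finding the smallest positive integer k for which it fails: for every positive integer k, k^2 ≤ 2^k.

k = 3

A counterexample is any positive integer k such that k^2 > 2^k; we check each in order.
k = 1: k^2 = 1 and 2^k = 2, so 1 ≤ 2.
k = 2: k^2 = 4 and 2^k = 4, so 4 ≤ 4.
k = 3: k^2 = 9 and 2^k = 8, so 9 > 8.
Thus k = 3 disproves the claim, and no smaller k works.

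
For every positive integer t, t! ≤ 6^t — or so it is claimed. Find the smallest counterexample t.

t = 14

Check each positive integer t in order until t! > 6^t.
For t = 1, 2, 3, 4, …, 11, 12, 13 the conclusion holds.
t = 14: t! = 87178291200 and 6^t = 78364164096, so 87178291200 > 78364164096.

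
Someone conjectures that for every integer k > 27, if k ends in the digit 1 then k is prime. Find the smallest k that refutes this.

k = 51

We need the least integer k > 27 for which k ends in the digit 1 but k is not prime.
k = 31: 31 ends in 1 and is prime.
k = 41: 41 ends in 1 and is prime.
k = 51: 51 ends in 1; 51 = 3 × 17, composite.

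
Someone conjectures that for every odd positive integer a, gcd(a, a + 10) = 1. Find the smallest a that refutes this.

A counterexample is any odd positive integer a such that gcd(a, a + 10) > 1; we check each in order.
a = 1: gcd(1, 11) = 1.
a = 3: gcd(3, 13) = 1.
a = 5: gcd(5, 15) = 5.

a = 5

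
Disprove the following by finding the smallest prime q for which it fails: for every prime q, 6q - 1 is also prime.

q = 11

For q = 2, 3, 5, 7 the conclusion holds.
q = 11: 6q - 1 = 65 = 5 × 13, not prime.
Hence q = 11 is a counterexample.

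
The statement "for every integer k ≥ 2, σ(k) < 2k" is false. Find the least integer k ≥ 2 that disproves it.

k = 6

We need the least integer k ≥ 2 for which the claim fails.
For k = 2, 3, 4, 5 the conclusion holds.
k = 6: σ(6) = 12; 12 ≥ 12.
Thus k = 6 disproves the claim, and no smaller k works.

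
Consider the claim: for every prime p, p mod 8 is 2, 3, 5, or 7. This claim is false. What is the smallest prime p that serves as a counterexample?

A counterexample is any prime p such that the claim fails; we check each in order.
For p = 2, 3, 5, 7, 11, 13 the conclusion holds.
p = 17: 17 mod 8 = 1 — not in {2, 3, 5, 7}.

p = 17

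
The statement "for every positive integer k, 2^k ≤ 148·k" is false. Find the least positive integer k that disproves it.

For k = 1, 2, 3, 4, 5, 6, 7, 8, 9, 10 the conclusion holds.
k = 11: 2^k = 2048 and 148·k = 1628, so 2048 > 1628.
Thus k = 11 disproves the claim, and no smaller k works.

k = 11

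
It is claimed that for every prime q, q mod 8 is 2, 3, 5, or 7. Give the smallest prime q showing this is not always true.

A counterexample is any prime q such that the claim fails; we check each in order.
q = 2: 2 mod 8 = 2.
q = 3: 3 mod 8 = 3.
q = 5: 5 mod 8 = 5.
q = 7: 7 mod 8 = 7.
q = 11: 11 mod 8 = 3.
q = 13: 13 mod 8 = 5.
q = 17: 17 mod 8 = 1 — not in {2, 3, 5, 7}.
So q = 17 is the smallest counterexample.

q = 17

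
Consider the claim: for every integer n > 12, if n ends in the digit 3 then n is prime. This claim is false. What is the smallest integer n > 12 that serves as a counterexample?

n = 13: 13 ends in 3 and is prime.
n = 23: 23 ends in 3 and is prime.
n = 33: 33 ends in 3; 33 = 3 × 11, composite.
Thus n = 33 disproves the claim, and no smaller n works.

n = 33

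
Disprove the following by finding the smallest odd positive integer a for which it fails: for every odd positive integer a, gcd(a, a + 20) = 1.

Check each odd positive integer a in order until gcd(a, a + 20) > 1.
For a = 1, 3 the conclusion holds.
a = 5: gcd(5, 25) = 5.

a = 5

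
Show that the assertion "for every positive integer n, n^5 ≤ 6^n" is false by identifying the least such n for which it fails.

We need the least positive integer n for which n^5 > 6^n.
n = 1: n^5 = 1 and 6^n = 6, so 1 ≤ 6.
n = 2: n^5 = 32 and 6^n = 36, so 32 ≤ 36.
n = 3: n^5 = 243 and 6^n = 216, so 243 > 216.

n = 3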